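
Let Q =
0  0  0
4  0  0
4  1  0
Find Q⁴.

Q is strictly triangular, hence nilpotent: Q³ = 0, so Q⁴ = 0.

[[0, 0, 0], [0, 0, 0], [0, 0, 0]]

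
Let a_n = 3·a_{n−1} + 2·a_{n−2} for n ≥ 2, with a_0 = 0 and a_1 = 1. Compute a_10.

79647

With companion matrix M = [[3, 2], [1, 0]], [a_n, a_{n−1}]ᵀ = M·[a_{n−1}, a_{n−2}]ᵀ, so [a_10, a_9]ᵀ = M^9·[a_1, a_0]ᵀ.
M^9 = [[79647, 44726], [22363, 12558]], giving [a_10, a_9]ᵀ = [[79647], [22363]].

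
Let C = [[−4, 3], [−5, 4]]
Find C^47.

[[−4, 3], [−5, 4]]

C² = I (check: tr C = 0 and det C = −1), so C^47 = C since 47 is odd.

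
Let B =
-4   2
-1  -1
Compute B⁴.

[[146, -130], [65, -49]]

tr B = -5 and det B = 6, so the characteristic polynomial is λ² − (-5)λ + (6) with roots -2 and -3.
Eigenvectors give P = [[-1, 2], [-1, 1]] with P⁻¹ = [[1, -2], [1, -1]], and B = P·diag(-2, -3)·P⁻¹.
Then B⁴ = P·diag(16, 81)·P⁻¹ = [[-16, 162], [-16, 81]] · [[1, -2], [1, -1]] = [[146, -130], [65, -49]].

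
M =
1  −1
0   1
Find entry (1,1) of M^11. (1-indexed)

M = I + N where N = [[0, −1], [0, 0]] is strictly upper-triangular, so N^2 = 0.
(I + N)^11 = I + 11·N = [[1, −11], [0, 1]].

1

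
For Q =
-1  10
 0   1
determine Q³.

[[-1, 10], [0, 1]]

Q² = I (check: tr Q = 0 and det Q = -1), so Q³ = Q since 3 is odd.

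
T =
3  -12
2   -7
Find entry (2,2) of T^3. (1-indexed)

-79

tr T = -4 and det T = 3, so the characteristic polynomial is λ² − (-4)λ + (3) with roots -3 and -1.
Eigenvectors give P = [[2, 3], [1, 1]] with P⁻¹ = [[-1, 3], [1, -2]], and T = P·diag(-3, -1)·P⁻¹.
Then T^3 = P·diag(-27, -1)·P⁻¹ = [[-54, -3], [-27, -1]] · [[-1, 3], [1, -2]] = [[51, -156], [26, -79]].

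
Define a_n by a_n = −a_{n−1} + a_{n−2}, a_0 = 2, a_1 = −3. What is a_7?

−55

With companion matrix T = [[−1, 1], [1, 0]], [a_n, a_{n−1}]ᵀ = T·[a_{n−1}, a_{n−2}]ᵀ, so [a_7, a_6]ᵀ = T^6·[a_1, a_0]ᵀ.
T^6 = [[13, −8], [−8, 5]], giving [a_7, a_6]ᵀ = [[−55], [34]].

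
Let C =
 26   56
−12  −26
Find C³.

[[104, 224], [−48, −104]]

tr C = 0 and det C = −4, so the characteristic polynomial is λ² − (0)λ + (−4) with roots −2 and 2.
Eigenvectors give P = [[−2, 7], [1, −3]] with P⁻¹ = [[3, 7], [1, 2]], and C = P·diag(−2, 2)·P⁻¹.
Then C³ = P·diag(−8, 8)·P⁻¹ = [[16, 56], [−8, −24]] · [[3, 7], [1, 2]] = [[104, 224], [−48, −104]].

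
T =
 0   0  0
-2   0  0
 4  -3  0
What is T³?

T is strictly triangular, hence nilpotent: T³ = 0, so T³ = 0.

[[0, 0, 0], [0, 0, 0], [0, 0, 0]]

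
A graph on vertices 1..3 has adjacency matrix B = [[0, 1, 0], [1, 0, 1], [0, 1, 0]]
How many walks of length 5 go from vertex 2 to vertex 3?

The number of length-5 walks from vertex 2 to vertex 3 is entry (2,3) of B⁵, where B is the adjacency matrix.
B² = [[1, 0, 1], [0, 2, 0], [1, 0, 1]]
B³ = [[0, 2, 0], [2, 0, 2], [0, 2, 0]]
B⁴ = [[2, 0, 2], [0, 4, 0], [2, 0, 2]]
B⁵ = [[0, 4, 0], [4, 0, 4], [0, 4, 0]]

4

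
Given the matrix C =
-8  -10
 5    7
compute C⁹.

[[-39878, -40390], [20195, 20707]]

tr C = -1 and det C = -6, so the characteristic polynomial is λ² − (-1)λ + (-6) with roots -3 and 2.
Eigenvectors give P = [[2, -1], [-1, 1]] with P⁻¹ = [[1, 1], [1, 2]], and C = P·diag(-3, 2)·P⁻¹.
Then C⁹ = P·diag(-19683, 512)·P⁻¹ = [[-39366, -512], [19683, 512]] · [[1, 1], [1, 2]] = [[-39878, -40390], [20195, 20707]].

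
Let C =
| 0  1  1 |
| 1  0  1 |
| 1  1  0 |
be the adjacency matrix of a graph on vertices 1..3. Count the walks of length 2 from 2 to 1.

1

The number of length-2 walks from vertex 2 to vertex 1 is entry (2,1) of C^2, where C is the adjacency matrix.
C^2 = [[2, 1, 1], [1, 2, 1], [1, 1, 2]]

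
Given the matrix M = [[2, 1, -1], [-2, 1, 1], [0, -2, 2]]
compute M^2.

[[2, 5, -3], [-6, -3, 5], [4, -6, 2]]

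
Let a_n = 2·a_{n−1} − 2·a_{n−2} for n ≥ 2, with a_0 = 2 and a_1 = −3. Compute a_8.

32

With companion matrix T = [[2, −2], [1, 0]], [a_n, a_{n−1}]ᵀ = T·[a_{n−1}, a_{n−2}]ᵀ, so [a_8, a_7]ᵀ = T^7·[a_1, a_0]ᵀ.
T^7 = [[0, 16], [−8, 16]], giving [a_8, a_7]ᵀ = [[32], [56]].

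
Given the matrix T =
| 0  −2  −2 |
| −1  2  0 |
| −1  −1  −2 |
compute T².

[[4, −2, 4], [−2, 6, 2], [3, 2, 6]]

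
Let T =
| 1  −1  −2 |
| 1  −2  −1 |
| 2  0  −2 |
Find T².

[[−4, 1, 3], [−3, 3, 2], [−2, −2, 0]]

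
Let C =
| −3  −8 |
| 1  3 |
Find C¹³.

C² = I (check: tr C = 0 and det C = −1), so C¹³ = C since 13 is odd.

[[−3, −8], [1, 3]]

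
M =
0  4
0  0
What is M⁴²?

[[0, 0], [0, 0]]

M is strictly triangular, hence nilpotent: M² = 0, so M⁴² = 0.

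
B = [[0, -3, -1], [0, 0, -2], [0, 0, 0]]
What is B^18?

B is strictly triangular, hence nilpotent: B^3 = 0, so B^18 = 0.

[[0, 0, 0], [0, 0, 0], [0, 0, 0]]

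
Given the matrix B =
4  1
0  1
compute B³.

[[64, 21], [0, 1]]

B² = [[16, 5], [0, 1]]
B³ = [[64, 21], [0, 1]]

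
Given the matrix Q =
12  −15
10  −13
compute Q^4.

[[−114, 195], [−130, 211]]

tr Q = −1 and det Q = −6, so the characteristic polynomial is λ² − (−1)λ + (−6) with roots −3 and 2.
Eigenvectors give P = [[−1, −3], [−1, −2]] with P⁻¹ = [[2, −3], [−1, 1]], and Q = P·diag(−3, 2)·P⁻¹.
Then Q^4 = P·diag(81, 16)·P⁻¹ = [[−81, −48], [−81, −32]] · [[2, −3], [−1, 1]] = [[−114, 195], [−130, 211]].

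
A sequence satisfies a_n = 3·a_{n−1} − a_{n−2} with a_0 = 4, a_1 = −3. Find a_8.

With companion matrix M = [[3, −1], [1, 0]], [a_n, a_{n−1}]ᵀ = M·[a_{n−1}, a_{n−2}]ᵀ, so [a_8, a_7]ᵀ = M⁷·[a_1, a_0]ᵀ.
M⁷ = [[987, −377], [377, −144]], giving [a_8, a_7]ᵀ = [[−4469], [−1707]].

−4469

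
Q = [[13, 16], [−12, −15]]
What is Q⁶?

tr Q = −2 and det Q = −3, so the characteristic polynomial is λ² − (−2)λ + (−3) with roots 1 and −3.
Eigenvectors give P = [[4, 1], [−3, −1]] with P⁻¹ = [[1, 1], [−3, −4]], and Q = P·diag(1, −3)·P⁻¹.
Then Q⁶ = P·diag(1, 729)·P⁻¹ = [[4, 729], [−3, −729]] · [[1, 1], [−3, −4]] = [[−2183, −2912], [2184, 2913]].

[[−2183, −2912], [2184, 2913]]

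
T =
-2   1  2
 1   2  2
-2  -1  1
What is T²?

[[1, -2, 0], [-4, 3, 8], [1, -5, -5]]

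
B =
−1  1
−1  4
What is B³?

B² = [[0, 3], [−3, 15]]
B³ = [[−3, 12], [−12, 57]]

[[−3, 12], [−12, 57]]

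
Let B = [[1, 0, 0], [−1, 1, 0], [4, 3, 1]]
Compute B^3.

[[1, 0, 0], [−3, 1, 0], [3, 9, 1]]

B = I + N where N = [[0, 0, 0], [−1, 0, 0], [4, 3, 0]] is strictly lower-triangular, so N^3 = 0.
(I + N)^3 = I + 3·N + 3·N^2 = [[1, 0, 0], [−3, 1, 0], [3, 9, 1]].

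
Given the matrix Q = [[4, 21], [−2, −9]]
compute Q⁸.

tr Q = −5 and det Q = 6, so the characteristic polynomial is λ² − (−5)λ + (6) with roots −2 and −3.
Eigenvectors give P = [[7, −3], [−2, 1]] with P⁻¹ = [[1, 3], [2, 7]], and Q = P·diag(−2, −3)·P⁻¹.
Then Q⁸ = P·diag(256, 6561)·P⁻¹ = [[1792, −19683], [−512, 6561]] · [[1, 3], [2, 7]] = [[−37574, −132405], [12610, 44391]].

[[−37574, −132405], [12610, 44391]]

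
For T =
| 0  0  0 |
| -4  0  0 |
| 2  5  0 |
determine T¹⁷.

[[0, 0, 0], [0, 0, 0], [0, 0, 0]]

T is strictly triangular, hence nilpotent: T³ = 0, so T¹⁷ = 0.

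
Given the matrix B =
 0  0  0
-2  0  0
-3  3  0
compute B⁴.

[[0, 0, 0], [0, 0, 0], [0, 0, 0]]

B is strictly triangular, hence nilpotent: B³ = 0, so B⁴ = 0.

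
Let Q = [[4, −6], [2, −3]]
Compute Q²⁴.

Q² = Q (a projection; rank 1, trace 1), so Q²⁴ = Q.

[[4, −6], [2, −3]]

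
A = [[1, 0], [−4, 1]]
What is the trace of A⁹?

A = I + N where N = [[0, 0], [−4, 0]] is strictly lower-triangular, so N² = 0.
(I + N)⁹ = I + 9·N = [[1, 0], [−36, 1]].

2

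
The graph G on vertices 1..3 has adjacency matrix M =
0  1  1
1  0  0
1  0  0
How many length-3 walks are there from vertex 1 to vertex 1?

0

The number of length-3 walks from vertex 1 to vertex 1 is entry (1,1) of M³, where M is the adjacency matrix.
M² = [[2, 0, 0], [0, 1, 1], [0, 1, 1]]
M³ = [[0, 2, 2], [2, 0, 0], [2, 0, 0]]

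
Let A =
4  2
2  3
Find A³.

[[108, 82], [82, 67]]

A² = [[20, 14], [14, 13]]
A³ = [[108, 82], [82, 67]]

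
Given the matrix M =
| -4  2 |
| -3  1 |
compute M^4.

[[46, -30], [45, -29]]

tr M = -3 and det M = 2, so the characteristic polynomial is λ² − (-3)λ + (2) with roots -2 and -1.
Eigenvectors give P = [[1, -2], [1, -3]] with P⁻¹ = [[3, -2], [1, -1]], and M = P·diag(-2, -1)·P⁻¹.
Then M^4 = P·diag(16, 1)·P⁻¹ = [[16, -2], [16, -3]] · [[3, -2], [1, -1]] = [[46, -30], [45, -29]].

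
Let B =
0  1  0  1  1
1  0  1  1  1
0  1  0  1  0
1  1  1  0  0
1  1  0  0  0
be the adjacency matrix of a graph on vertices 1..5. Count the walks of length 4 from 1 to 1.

The number of length-4 walks from vertex 1 to vertex 1 is entry (1,1) of B⁴, where B is the adjacency matrix.
B² = [[3, 2, 2, 1, 1], [2, 4, 1, 2, 1], [2, 1, 2, 1, 1], [1, 2, 1, 3, 2], [1, 1, 1, 2, 2]]
B³ = [[4, 7, 3, 7, 5], [7, 6, 6, 7, 6], [3, 6, 2, 5, 3], [7, 7, 5, 4, 3], [5, 6, 3, 3, 2]]
B⁴ = [[19, 19, 14, 14, 11], [19, 26, 13, 19, 13], [14, 13, 11, 11, 9], [14, 19, 11, 19, 14], [11, 13, 9, 14, 11]]

19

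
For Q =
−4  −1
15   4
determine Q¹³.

Q² = I (check: tr Q = 0 and det Q = −1), so Q¹³ = Q since 13 is odd.

[[−4, −1], [15, 4]]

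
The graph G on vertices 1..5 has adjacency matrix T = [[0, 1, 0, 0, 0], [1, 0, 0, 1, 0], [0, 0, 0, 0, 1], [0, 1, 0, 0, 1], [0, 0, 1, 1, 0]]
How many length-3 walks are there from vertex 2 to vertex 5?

0

The number of length-3 walks from vertex 2 to vertex 5 is entry (2,5) of T³, where T is the adjacency matrix.
T² = [[1, 0, 0, 1, 0], [0, 2, 0, 0, 1], [0, 0, 1, 1, 0], [1, 0, 1, 2, 0], [0, 1, 0, 0, 2]]
T³ = [[0, 2, 0, 0, 1], [2, 0, 1, 3, 0], [0, 1, 0, 0, 2], [0, 3, 0, 0, 3], [1, 0, 2, 3, 0]]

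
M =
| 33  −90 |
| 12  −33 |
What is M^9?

[[216513, −590490], [78732, −216513]]

tr M = 0 and det M = −9, so the characteristic polynomial is λ² − (0)λ + (−9) with roots 3 and −3.
Eigenvectors give P = [[3, 5], [1, 2]] with P⁻¹ = [[2, −5], [−1, 3]], and M = P·diag(3, −3)·P⁻¹.
Then M^9 = P·diag(19683, −19683)·P⁻¹ = [[59049, −98415], [19683, −39366]] · [[2, −5], [−1, 3]] = [[216513, −590490], [78732, −216513]].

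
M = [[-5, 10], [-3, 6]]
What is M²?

M² = M (a projection; rank 1, trace 1), so M² = M.

[[-5, 10], [-3, 6]]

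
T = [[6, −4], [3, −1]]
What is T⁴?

[[276, −260], [195, −179]]

tr T = 5 and det T = 6, so the characteristic polynomial is λ² − (5)λ + (6) with roots 3 and 2.
Eigenvectors give P = [[4, 1], [3, 1]] with P⁻¹ = [[1, −1], [−3, 4]], and T = P·diag(3, 2)·P⁻¹.
Then T⁴ = P·diag(81, 16)·P⁻¹ = [[324, 16], [243, 16]] · [[1, −1], [−3, 4]] = [[276, −260], [195, −179]].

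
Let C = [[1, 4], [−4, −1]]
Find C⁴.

[[225, 0], [0, 225]]

C² = [[−15, 0], [0, −15]]
C³ = [[−15, −60], [60, 15]]
C⁴ = [[225, 0], [0, 225]]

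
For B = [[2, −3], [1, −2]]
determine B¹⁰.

[[1, 0], [0, 1]]

B² = I (check: tr B = 0 and det B = −1), so B¹⁰ = I since 10 is even.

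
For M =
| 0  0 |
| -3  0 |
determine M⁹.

[[0, 0], [0, 0]]

M is strictly triangular, hence nilpotent: M² = 0, so M⁹ = 0.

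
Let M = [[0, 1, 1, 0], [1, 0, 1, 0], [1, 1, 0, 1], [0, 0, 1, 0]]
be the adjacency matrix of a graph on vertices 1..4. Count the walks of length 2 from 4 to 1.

1

The number of length-2 walks from vertex 4 to vertex 1 is entry (4,1) of M², where M is the adjacency matrix.
M² = [[2, 1, 1, 1], [1, 2, 1, 1], [1, 1, 3, 0], [1, 1, 0, 1]]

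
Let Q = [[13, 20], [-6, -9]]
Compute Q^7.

tr Q = 4 and det Q = 3, so the characteristic polynomial is λ² − (4)λ + (3) with roots 1 and 3.
Eigenvectors give P = [[-5, -2], [3, 1]] with P⁻¹ = [[1, 2], [-3, -5]], and Q = P·diag(1, 3)·P⁻¹.
Then Q^7 = P·diag(1, 2187)·P⁻¹ = [[-5, -4374], [3, 2187]] · [[1, 2], [-3, -5]] = [[13117, 21860], [-6558, -10929]].

[[13117, 21860], [-6558, -10929]]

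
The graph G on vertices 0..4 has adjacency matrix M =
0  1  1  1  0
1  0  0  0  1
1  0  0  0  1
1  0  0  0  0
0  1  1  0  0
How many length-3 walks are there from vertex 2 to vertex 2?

0

The number of length-3 walks from vertex 2 to vertex 2 is entry (2,2) of M³, where M is the adjacency matrix.
M² = [[3, 0, 0, 0, 2], [0, 2, 2, 1, 0], [0, 2, 2, 1, 0], [0, 1, 1, 1, 0], [2, 0, 0, 0, 2]]
M³ = [[0, 5, 5, 3, 0], [5, 0, 0, 0, 4], [5, 0, 0, 0, 4], [3, 0, 0, 0, 2], [0, 4, 4, 2, 0]]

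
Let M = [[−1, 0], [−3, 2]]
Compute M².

[[1, 0], [−3, 4]]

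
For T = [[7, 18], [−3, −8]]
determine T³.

tr T = −1 and det T = −2, so the characteristic polynomial is λ² − (−1)λ + (−2) with roots −2 and 1.
Eigenvectors give P = [[−2, −3], [1, 1]] with P⁻¹ = [[1, 3], [−1, −2]], and T = P·diag(−2, 1)·P⁻¹.
Then T³ = P·diag(−8, 1)·P⁻¹ = [[16, −3], [−8, 1]] · [[1, 3], [−1, −2]] = [[19, 54], [−9, −26]].

[[19, 54], [−9, −26]]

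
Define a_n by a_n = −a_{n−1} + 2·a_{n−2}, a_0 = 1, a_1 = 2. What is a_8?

−84

With companion matrix Q = [[−1, 2], [1, 0]], [a_n, a_{n−1}]ᵀ = Q·[a_{n−1}, a_{n−2}]ᵀ, so [a_8, a_7]ᵀ = Q⁷·[a_1, a_0]ᵀ.
Q⁷ = [[−85, 86], [43, −42]], giving [a_8, a_7]ᵀ = [[−84], [44]].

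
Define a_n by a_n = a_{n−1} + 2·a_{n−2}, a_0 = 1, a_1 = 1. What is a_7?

85

With companion matrix Q = [[1, 2], [1, 0]], [a_n, a_{n−1}]ᵀ = Q·[a_{n−1}, a_{n−2}]ᵀ, so [a_7, a_6]ᵀ = Q^6·[a_1, a_0]ᵀ.
Q^6 = [[43, 42], [21, 22]], giving [a_7, a_6]ᵀ = [[85], [43]].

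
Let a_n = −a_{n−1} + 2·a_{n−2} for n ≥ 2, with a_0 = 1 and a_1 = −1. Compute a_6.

43

With companion matrix Q = [[−1, 2], [1, 0]], [a_n, a_{n−1}]ᵀ = Q·[a_{n−1}, a_{n−2}]ᵀ, so [a_6, a_5]ᵀ = Q⁵·[a_1, a_0]ᵀ.
Q⁵ = [[−21, 22], [11, −10]], giving [a_6, a_5]ᵀ = [[43], [−21]].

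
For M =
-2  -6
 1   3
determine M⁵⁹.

M² = M (a projection; rank 1, trace 1), so M⁵⁹ = M.

[[-2, -6], [1, 3]]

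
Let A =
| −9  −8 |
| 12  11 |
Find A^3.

[[−57, −56], [84, 83]]

tr A = 2 and det A = −3, so the characteristic polynomial is λ² − (2)λ + (−3) with roots 3 and −1.
Eigenvectors give P = [[2, 1], [−3, −1]] with P⁻¹ = [[−1, −1], [3, 2]], and A = P·diag(3, −1)·P⁻¹.
Then A^3 = P·diag(27, −1)·P⁻¹ = [[54, −1], [−81, 1]] · [[−1, −1], [3, 2]] = [[−57, −56], [84, 83]].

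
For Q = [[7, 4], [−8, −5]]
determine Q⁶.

[[1457, 728], [−1456, −727]]

tr Q = 2 and det Q = −3, so the characteristic polynomial is λ² − (2)λ + (−3) with roots 3 and −1.
Eigenvectors give P = [[−1, 1], [1, −2]] with P⁻¹ = [[−2, −1], [−1, −1]], and Q = P·diag(3, −1)·P⁻¹.
Then Q⁶ = P·diag(729, 1)·P⁻¹ = [[−729, 1], [729, −2]] · [[−2, −1], [−1, −1]] = [[1457, 728], [−1456, −727]].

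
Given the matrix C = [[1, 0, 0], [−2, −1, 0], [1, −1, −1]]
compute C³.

[[1, 0, 0], [−2, −1, 0], [−1, −3, −1]]

C² = [[1, 0, 0], [0, 1, 0], [2, 2, 1]]
C³ = [[1, 0, 0], [−2, −1, 0], [−1, −3, −1]]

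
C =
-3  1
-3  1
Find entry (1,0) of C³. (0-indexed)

-12

C² = [[6, -2], [6, -2]]
C³ = [[-12, 4], [-12, 4]]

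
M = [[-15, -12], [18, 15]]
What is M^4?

tr M = 0 and det M = -9, so the characteristic polynomial is λ² − (0)λ + (-9) with roots 3 and -3.
Eigenvectors give P = [[-2, -1], [3, 1]] with P⁻¹ = [[1, 1], [-3, -2]], and M = P·diag(3, -3)·P⁻¹.
Then M^4 = P·diag(81, 81)·P⁻¹ = [[-162, -81], [243, 81]] · [[1, 1], [-3, -2]] = [[81, 0], [0, 81]].

[[81, 0], [0, 81]]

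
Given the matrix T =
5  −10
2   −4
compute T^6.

T² = T (a projection; rank 1, trace 1), so T^6 = T.

[[5, −10], [2, −4]]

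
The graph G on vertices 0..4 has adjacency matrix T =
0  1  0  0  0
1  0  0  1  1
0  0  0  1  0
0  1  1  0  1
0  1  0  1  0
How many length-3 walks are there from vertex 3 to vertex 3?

The number of length-3 walks from vertex 3 to vertex 3 is entry (3,3) of T³, where T is the adjacency matrix.
T² = [[1, 0, 0, 1, 1], [0, 3, 1, 1, 1], [0, 1, 1, 0, 1], [1, 1, 0, 3, 1], [1, 1, 1, 1, 2]]
T³ = [[0, 3, 1, 1, 1], [3, 2, 1, 5, 4], [1, 1, 0, 3, 1], [1, 5, 3, 2, 4], [1, 4, 1, 4, 2]]

2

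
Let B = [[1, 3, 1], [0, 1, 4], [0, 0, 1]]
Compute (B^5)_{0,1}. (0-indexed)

15

B = I + N where N = [[0, 3, 1], [0, 0, 4], [0, 0, 0]] is strictly upper-triangular, so N^3 = 0.
(I + N)^5 = I + 5·N + 10·N^2 = [[1, 15, 125], [0, 1, 20], [0, 0, 1]].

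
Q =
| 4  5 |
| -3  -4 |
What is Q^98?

[[1, 0], [0, 1]]

Q² = I (check: tr Q = 0 and det Q = -1), so Q^98 = I since 98 is even.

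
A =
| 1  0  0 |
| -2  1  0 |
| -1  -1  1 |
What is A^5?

[[1, 0, 0], [-10, 1, 0], [15, -5, 1]]

A = I + N where N = [[0, 0, 0], [-2, 0, 0], [-1, -1, 0]] is strictly lower-triangular, so N^3 = 0.
(I + N)^5 = I + 5·N + 10·N^2 = [[1, 0, 0], [-10, 1, 0], [15, -5, 1]].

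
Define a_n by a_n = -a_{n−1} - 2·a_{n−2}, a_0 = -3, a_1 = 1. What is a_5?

With companion matrix T = [[-1, -2], [1, 0]], [a_n, a_{n−1}]ᵀ = T·[a_{n−1}, a_{n−2}]ᵀ, so [a_5, a_4]ᵀ = T⁴·[a_1, a_0]ᵀ.
T⁴ = [[-1, -6], [3, 2]], giving [a_5, a_4]ᵀ = [[17], [-3]].

17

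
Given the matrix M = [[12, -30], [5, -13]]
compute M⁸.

tr M = -1 and det M = -6, so the characteristic polynomial is λ² − (-1)λ + (-6) with roots 2 and -3.
Eigenvectors give P = [[3, -2], [1, -1]] with P⁻¹ = [[1, -2], [1, -3]], and M = P·diag(2, -3)·P⁻¹.
Then M⁸ = P·diag(256, 6561)·P⁻¹ = [[768, -13122], [256, -6561]] · [[1, -2], [1, -3]] = [[-12354, 37830], [-6305, 19171]].

[[-12354, 37830], [-6305, 19171]]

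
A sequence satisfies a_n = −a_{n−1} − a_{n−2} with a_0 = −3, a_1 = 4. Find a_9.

With companion matrix T = [[−1, −1], [1, 0]], [a_n, a_{n−1}]ᵀ = T·[a_{n−1}, a_{n−2}]ᵀ, so [a_9, a_8]ᵀ = T⁸·[a_1, a_0]ᵀ.
T⁸ = [[0, 1], [−1, −1]], giving [a_9, a_8]ᵀ = [[−3], [−1]].

−3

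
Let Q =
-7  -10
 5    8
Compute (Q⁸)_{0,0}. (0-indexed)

-6049

tr Q = 1 and det Q = -6, so the characteristic polynomial is λ² − (1)λ + (-6) with roots 3 and -2.
Eigenvectors give P = [[-1, 2], [1, -1]] with P⁻¹ = [[1, 2], [1, 1]], and Q = P·diag(3, -2)·P⁻¹.
Then Q⁸ = P·diag(6561, 256)·P⁻¹ = [[-6561, 512], [6561, -256]] · [[1, 2], [1, 1]] = [[-6049, -12610], [6305, 12866]].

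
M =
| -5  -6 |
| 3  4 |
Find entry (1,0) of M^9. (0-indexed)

tr M = -1 and det M = -2, so the characteristic polynomial is λ² − (-1)λ + (-2) with roots 1 and -2.
Eigenvectors give P = [[-1, 2], [1, -1]] with P⁻¹ = [[1, 2], [1, 1]], and M = P·diag(1, -2)·P⁻¹.
Then M^9 = P·diag(1, -512)·P⁻¹ = [[-1, -1024], [1, 512]] · [[1, 2], [1, 1]] = [[-1025, -1026], [513, 514]].

513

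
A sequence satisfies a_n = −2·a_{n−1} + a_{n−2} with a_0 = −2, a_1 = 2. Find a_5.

82

With companion matrix T = [[−2, 1], [1, 0]], [a_n, a_{n−1}]ᵀ = T·[a_{n−1}, a_{n−2}]ᵀ, so [a_5, a_4]ᵀ = T⁴·[a_1, a_0]ᵀ.
T⁴ = [[29, −12], [−12, 5]], giving [a_5, a_4]ᵀ = [[82], [−34]].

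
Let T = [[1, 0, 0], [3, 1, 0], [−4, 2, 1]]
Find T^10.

T = I + N where N = [[0, 0, 0], [3, 0, 0], [−4, 2, 0]] is strictly lower-triangular, so N^3 = 0.
(I + N)^10 = I + 10·N + 45·N^2 = [[1, 0, 0], [30, 1, 0], [230, 20, 1]].

[[1, 0, 0], [30, 1, 0], [230, 20, 1]]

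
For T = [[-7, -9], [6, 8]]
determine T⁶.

tr T = 1 and det T = -2, so the characteristic polynomial is λ² − (1)λ + (-2) with roots 2 and -1.
Eigenvectors give P = [[-1, 3], [1, -2]] with P⁻¹ = [[2, 3], [1, 1]], and T = P·diag(2, -1)·P⁻¹.
Then T⁶ = P·diag(64, 1)·P⁻¹ = [[-64, 3], [64, -2]] · [[2, 3], [1, 1]] = [[-125, -189], [126, 190]].

[[-125, -189], [126, 190]]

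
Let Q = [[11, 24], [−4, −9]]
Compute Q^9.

tr Q = 2 and det Q = −3, so the characteristic polynomial is λ² − (2)λ + (−3) with roots 3 and −1.
Eigenvectors give P = [[3, 2], [−1, −1]] with P⁻¹ = [[1, 2], [−1, −3]], and Q = P·diag(3, −1)·P⁻¹.
Then Q^9 = P·diag(19683, −1)·P⁻¹ = [[59049, −2], [−19683, 1]] · [[1, 2], [−1, −3]] = [[59051, 118104], [−19684, −39369]].

[[59051, 118104], [−19684, −39369]]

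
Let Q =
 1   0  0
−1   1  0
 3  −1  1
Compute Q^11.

[[1, 0, 0], [−11, 1, 0], [88, −11, 1]]

Q = I + N where N = [[0, 0, 0], [−1, 0, 0], [3, −1, 0]] is strictly lower-triangular, so N^3 = 0.
(I + N)^11 = I + 11·N + 55·N^2 = [[1, 0, 0], [−11, 1, 0], [88, −11, 1]].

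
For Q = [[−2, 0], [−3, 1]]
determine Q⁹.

[[−512, 0], [−513, 1]]

tr Q = −1 and det Q = −2, so the characteristic polynomial is λ² − (−1)λ + (−2) with roots 1 and −2.
Eigenvectors give P = [[0, 1], [−1, 1]] with P⁻¹ = [[1, −1], [1, 0]], and Q = P·diag(1, −2)·P⁻¹.
Then Q⁹ = P·diag(1, −512)·P⁻¹ = [[0, −512], [−1, −512]] · [[1, −1], [1, 0]] = [[−512, 0], [−513, 1]].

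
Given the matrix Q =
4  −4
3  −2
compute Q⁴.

Q² = [[4, −8], [6, −8]]
Q³ = [[−8, 0], [0, −8]]
Q⁴ = [[−32, 32], [−24, 16]]

[[−32, 32], [−24, 16]]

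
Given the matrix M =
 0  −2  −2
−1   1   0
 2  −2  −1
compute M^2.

[[−2, 2, 2], [−1, 3, 2], [0, −4, −3]]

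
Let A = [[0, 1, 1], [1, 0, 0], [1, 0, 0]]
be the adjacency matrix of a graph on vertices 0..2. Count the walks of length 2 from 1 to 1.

The number of length-2 walks from vertex 1 to vertex 1 is entry (1,1) of A², where A is the adjacency matrix.
A² = [[2, 0, 0], [0, 1, 1], [0, 1, 1]]

1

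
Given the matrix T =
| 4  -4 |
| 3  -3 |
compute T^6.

T² = T (a projection; rank 1, trace 1), so T^6 = T.

[[4, -4], [3, -3]]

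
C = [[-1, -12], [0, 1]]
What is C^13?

C² = I (check: tr C = 0 and det C = -1), so C^13 = C since 13 is odd.

[[-1, -12], [0, 1]]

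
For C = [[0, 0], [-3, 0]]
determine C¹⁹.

C is strictly triangular, hence nilpotent: C² = 0, so C¹⁹ = 0.

[[0, 0], [0, 0]]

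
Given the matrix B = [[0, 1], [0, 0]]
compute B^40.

B is strictly triangular, hence nilpotent: B^2 = 0, so B^40 = 0.

[[0, 0], [0, 0]]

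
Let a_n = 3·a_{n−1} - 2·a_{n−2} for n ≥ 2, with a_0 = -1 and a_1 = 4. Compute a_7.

With companion matrix Q = [[3, -2], [1, 0]], [a_n, a_{n−1}]ᵀ = Q·[a_{n−1}, a_{n−2}]ᵀ, so [a_7, a_6]ᵀ = Q⁶·[a_1, a_0]ᵀ.
Q⁶ = [[127, -126], [63, -62]], giving [a_7, a_6]ᵀ = [[634], [314]].

634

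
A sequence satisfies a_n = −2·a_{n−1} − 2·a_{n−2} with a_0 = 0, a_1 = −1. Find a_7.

With companion matrix C = [[−2, −2], [1, 0]], [a_n, a_{n−1}]ᵀ = C·[a_{n−1}, a_{n−2}]ᵀ, so [a_7, a_6]ᵀ = C^6·[a_1, a_0]ᵀ.
C^6 = [[−8, −16], [8, 8]], giving [a_7, a_6]ᵀ = [[8], [−8]].

8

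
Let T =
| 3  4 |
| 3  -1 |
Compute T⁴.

[[489, 272], [204, 217]]

T² = [[21, 8], [6, 13]]
T³ = [[87, 76], [57, 11]]
T⁴ = [[489, 272], [204, 217]]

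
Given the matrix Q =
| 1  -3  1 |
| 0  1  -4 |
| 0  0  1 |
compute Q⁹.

Q = I + N where N = [[0, -3, 1], [0, 0, -4], [0, 0, 0]] is strictly upper-triangular, so N³ = 0.
(I + N)⁹ = I + 9·N + 36·N² = [[1, -27, 441], [0, 1, -36], [0, 0, 1]].

[[1, -27, 441], [0, 1, -36], [0, 0, 1]]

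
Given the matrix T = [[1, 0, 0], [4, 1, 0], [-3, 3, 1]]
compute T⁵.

T = I + N where N = [[0, 0, 0], [4, 0, 0], [-3, 3, 0]] is strictly lower-triangular, so N³ = 0.
(I + N)⁵ = I + 5·N + 10·N² = [[1, 0, 0], [20, 1, 0], [105, 15, 1]].

[[1, 0, 0], [20, 1, 0], [105, 15, 1]]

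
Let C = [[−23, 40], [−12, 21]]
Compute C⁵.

[[−1463, 2440], [−732, 1221]]

tr C = −2 and det C = −3, so the characteristic polynomial is λ² − (−2)λ + (−3) with roots 1 and −3.
Eigenvectors give P = [[−5, 2], [−3, 1]] with P⁻¹ = [[1, −2], [3, −5]], and C = P·diag(1, −3)·P⁻¹.
Then C⁵ = P·diag(1, −243)·P⁻¹ = [[−5, −486], [−3, −243]] · [[1, −2], [3, −5]] = [[−1463, 2440], [−732, 1221]].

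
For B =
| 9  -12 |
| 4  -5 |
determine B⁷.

[[8745, -13116], [4372, -6557]]

tr B = 4 and det B = 3, so the characteristic polynomial is λ² − (4)λ + (3) with roots 3 and 1.
Eigenvectors give P = [[2, -3], [1, -2]] with P⁻¹ = [[2, -3], [1, -2]], and B = P·diag(3, 1)·P⁻¹.
Then B⁷ = P·diag(2187, 1)·P⁻¹ = [[4374, -3], [2187, -2]] · [[2, -3], [1, -2]] = [[8745, -13116], [4372, -6557]].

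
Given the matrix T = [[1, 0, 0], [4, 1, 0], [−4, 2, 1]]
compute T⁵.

[[1, 0, 0], [20, 1, 0], [60, 10, 1]]

T = I + N where N = [[0, 0, 0], [4, 0, 0], [−4, 2, 0]] is strictly lower-triangular, so N³ = 0.
(I + N)⁵ = I + 5·N + 10·N² = [[1, 0, 0], [20, 1, 0], [60, 10, 1]].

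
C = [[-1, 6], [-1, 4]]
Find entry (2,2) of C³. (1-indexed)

22

tr C = 3 and det C = 2, so the characteristic polynomial is λ² − (3)λ + (2) with roots 1 and 2.
Eigenvectors give P = [[-3, -2], [-1, -1]] with P⁻¹ = [[-1, 2], [1, -3]], and C = P·diag(1, 2)·P⁻¹.
Then C³ = P·diag(1, 8)·P⁻¹ = [[-3, -16], [-1, -8]] · [[-1, 2], [1, -3]] = [[-13, 42], [-7, 22]].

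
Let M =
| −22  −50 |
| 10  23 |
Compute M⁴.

[[−244, −650], [130, 341]]

tr M = 1 and det M = −6, so the characteristic polynomial is λ² − (1)λ + (−6) with roots −2 and 3.
Eigenvectors give P = [[5, −2], [−2, 1]] with P⁻¹ = [[1, 2], [2, 5]], and M = P·diag(−2, 3)·P⁻¹.
Then M⁴ = P·diag(16, 81)·P⁻¹ = [[80, −162], [−32, 81]] · [[1, 2], [2, 5]] = [[−244, −650], [130, 341]].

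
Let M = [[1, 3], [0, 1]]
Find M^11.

[[1, 33], [0, 1]]

M = I + N where N = [[0, 3], [0, 0]] is strictly upper-triangular, so N^2 = 0.
(I + N)^11 = I + 11·N = [[1, 33], [0, 1]].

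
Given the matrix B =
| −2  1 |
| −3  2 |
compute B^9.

B² = I (check: tr B = 0 and det B = −1), so B^9 = B since 9 is odd.

[[−2, 1], [−3, 2]]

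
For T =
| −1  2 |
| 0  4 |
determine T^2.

[[1, 6], [0, 16]]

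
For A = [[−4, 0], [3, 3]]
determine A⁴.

[[256, 0], [−75, 81]]

A² = [[16, 0], [−3, 9]]
A³ = [[−64, 0], [39, 27]]
A⁴ = [[256, 0], [−75, 81]]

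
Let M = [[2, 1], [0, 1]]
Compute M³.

[[8, 7], [0, 1]]

M² = [[4, 3], [0, 1]]
M³ = [[8, 7], [0, 1]]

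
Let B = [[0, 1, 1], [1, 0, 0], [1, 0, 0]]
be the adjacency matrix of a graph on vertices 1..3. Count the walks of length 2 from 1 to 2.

0

The number of length-2 walks from vertex 1 to vertex 2 is entry (1,2) of B^2, where B is the adjacency matrix.
B^2 = [[2, 0, 0], [0, 1, 1], [0, 1, 1]]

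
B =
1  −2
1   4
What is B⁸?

[[−6049, −12610], [6305, 12866]]

tr B = 5 and det B = 6, so the characteristic polynomial is λ² − (5)λ + (6) with roots 3 and 2.
Eigenvectors give P = [[−1, −2], [1, 1]] with P⁻¹ = [[1, 2], [−1, −1]], and B = P·diag(3, 2)·P⁻¹.
Then B⁸ = P·diag(6561, 256)·P⁻¹ = [[−6561, −512], [6561, 256]] · [[1, 2], [−1, −1]] = [[−6049, −12610], [6305, 12866]].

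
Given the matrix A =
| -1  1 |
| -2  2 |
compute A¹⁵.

A² = A (a projection; rank 1, trace 1), so A¹⁵ = A.

[[-1, 1], [-2, 2]]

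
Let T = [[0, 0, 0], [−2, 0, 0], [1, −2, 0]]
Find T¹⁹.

T is strictly triangular, hence nilpotent: T³ = 0, so T¹⁹ = 0.

[[0, 0, 0], [0, 0, 0], [0, 0, 0]]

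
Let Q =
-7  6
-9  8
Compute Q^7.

[[-259, 258], [-387, 386]]

tr Q = 1 and det Q = -2, so the characteristic polynomial is λ² − (1)λ + (-2) with roots 2 and -1.
Eigenvectors give P = [[-2, 1], [-3, 1]] with P⁻¹ = [[1, -1], [3, -2]], and Q = P·diag(2, -1)·P⁻¹.
Then Q^7 = P·diag(128, -1)·P⁻¹ = [[-256, -1], [-384, -1]] · [[1, -1], [3, -2]] = [[-259, 258], [-387, 386]].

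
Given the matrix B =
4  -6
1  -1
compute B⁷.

[[382, -762], [127, -253]]

tr B = 3 and det B = 2, so the characteristic polynomial is λ² − (3)λ + (2) with roots 2 and 1.
Eigenvectors give P = [[3, 2], [1, 1]] with P⁻¹ = [[1, -2], [-1, 3]], and B = P·diag(2, 1)·P⁻¹.
Then B⁷ = P·diag(128, 1)·P⁻¹ = [[384, 2], [128, 1]] · [[1, -2], [-1, 3]] = [[382, -762], [127, -253]].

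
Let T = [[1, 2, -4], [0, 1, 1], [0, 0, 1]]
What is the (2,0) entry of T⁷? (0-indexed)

0

T = I + N where N = [[0, 2, -4], [0, 0, 1], [0, 0, 0]] is strictly upper-triangular, so N³ = 0.
(I + N)⁷ = I + 7·N + 21·N² = [[1, 14, 14], [0, 1, 7], [0, 0, 1]].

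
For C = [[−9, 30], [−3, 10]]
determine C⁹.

C² = C (a projection; rank 1, trace 1), so C⁹ = C.

[[−9, 30], [−3, 10]]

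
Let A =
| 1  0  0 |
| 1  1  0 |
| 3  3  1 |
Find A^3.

[[1, 0, 0], [3, 1, 0], [18, 9, 1]]

A = I + N where N = [[0, 0, 0], [1, 0, 0], [3, 3, 0]] is strictly lower-triangular, so N^3 = 0.
(I + N)^3 = I + 3·N + 3·N^2 = [[1, 0, 0], [3, 1, 0], [18, 9, 1]].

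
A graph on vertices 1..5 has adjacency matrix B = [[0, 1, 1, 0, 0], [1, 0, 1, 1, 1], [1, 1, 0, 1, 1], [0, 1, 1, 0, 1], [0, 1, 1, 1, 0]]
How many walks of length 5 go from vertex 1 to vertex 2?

The number of length-5 walks from vertex 1 to vertex 2 is entry (1,2) of B⁵, where B is the adjacency matrix.
B² = [[2, 1, 1, 2, 2], [1, 4, 3, 2, 2], [1, 3, 4, 2, 2], [2, 2, 2, 3, 2], [2, 2, 2, 2, 3]]
B³ = [[2, 7, 7, 4, 4], [7, 8, 9, 9, 9], [7, 9, 8, 9, 9], [4, 9, 9, 6, 7], [4, 9, 9, 7, 6]]
B⁴ = [[14, 17, 17, 18, 18], [17, 34, 33, 26, 26], [17, 33, 34, 26, 26], [18, 26, 26, 25, 24], [18, 26, 26, 24, 25]]
B⁵ = [[34, 67, 67, 52, 52], [67, 102, 103, 93, 93], [67, 103, 102, 93, 93], [52, 93, 93, 76, 77], [52, 93, 93, 77, 76]]

67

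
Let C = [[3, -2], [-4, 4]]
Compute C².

[[17, -14], [-28, 24]]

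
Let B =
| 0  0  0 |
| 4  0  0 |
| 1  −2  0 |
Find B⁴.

B is strictly triangular, hence nilpotent: B³ = 0, so B⁴ = 0.

[[0, 0, 0], [0, 0, 0], [0, 0, 0]]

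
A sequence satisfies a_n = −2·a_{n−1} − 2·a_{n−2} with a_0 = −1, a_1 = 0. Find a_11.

With companion matrix Q = [[−2, −2], [1, 0]], [a_n, a_{n−1}]ᵀ = Q·[a_{n−1}, a_{n−2}]ᵀ, so [a_11, a_10]ᵀ = Q¹⁰·[a_1, a_0]ᵀ.
Q¹⁰ = [[32, 64], [−32, −32]], giving [a_11, a_10]ᵀ = [[−64], [32]].

−64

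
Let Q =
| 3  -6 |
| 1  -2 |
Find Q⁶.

[[3, -6], [1, -2]]

Q² = Q (a projection; rank 1, trace 1), so Q⁶ = Q.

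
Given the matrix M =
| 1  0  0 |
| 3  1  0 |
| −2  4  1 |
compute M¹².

[[1, 0, 0], [36, 1, 0], [768, 48, 1]]

M = I + N where N = [[0, 0, 0], [3, 0, 0], [−2, 4, 0]] is strictly lower-triangular, so N³ = 0.
(I + N)¹² = I + 12·N + 66·N² = [[1, 0, 0], [36, 1, 0], [768, 48, 1]].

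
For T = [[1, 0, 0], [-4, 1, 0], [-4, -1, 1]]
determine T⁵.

T = I + N where N = [[0, 0, 0], [-4, 0, 0], [-4, -1, 0]] is strictly lower-triangular, so N³ = 0.
(I + N)⁵ = I + 5·N + 10·N² = [[1, 0, 0], [-20, 1, 0], [20, -5, 1]].

[[1, 0, 0], [-20, 1, 0], [20, -5, 1]]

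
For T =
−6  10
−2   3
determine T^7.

tr T = −3 and det T = 2, so the characteristic polynomial is λ² − (−3)λ + (2) with roots −1 and −2.
Eigenvectors give P = [[−2, 5], [−1, 2]] with P⁻¹ = [[2, −5], [1, −2]], and T = P·diag(−1, −2)·P⁻¹.
Then T^7 = P·diag(−1, −128)·P⁻¹ = [[2, −640], [1, −256]] · [[2, −5], [1, −2]] = [[−636, 1270], [−254, 507]].

[[−636, 1270], [−254, 507]]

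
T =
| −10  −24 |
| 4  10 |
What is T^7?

[[−640, −1536], [256, 640]]

tr T = 0 and det T = −4, so the characteristic polynomial is λ² − (0)λ + (−4) with roots −2 and 2.
Eigenvectors give P = [[−3, −2], [1, 1]] with P⁻¹ = [[−1, −2], [1, 3]], and T = P·diag(−2, 2)·P⁻¹.
Then T^7 = P·diag(−128, 128)·P⁻¹ = [[384, −256], [−128, 128]] · [[−1, −2], [1, 3]] = [[−640, −1536], [256, 640]].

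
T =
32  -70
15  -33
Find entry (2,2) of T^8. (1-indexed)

44391

tr T = -1 and det T = -6, so the characteristic polynomial is λ² − (-1)λ + (-6) with roots -3 and 2.
Eigenvectors give P = [[2, 7], [1, 3]] with P⁻¹ = [[-3, 7], [1, -2]], and T = P·diag(-3, 2)·P⁻¹.
Then T^8 = P·diag(6561, 256)·P⁻¹ = [[13122, 1792], [6561, 768]] · [[-3, 7], [1, -2]] = [[-37574, 88270], [-18915, 44391]].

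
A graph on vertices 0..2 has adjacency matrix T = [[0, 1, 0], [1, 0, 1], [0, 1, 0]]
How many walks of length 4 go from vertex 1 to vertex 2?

The number of length-4 walks from vertex 1 to vertex 2 is entry (1,2) of T⁴, where T is the adjacency matrix.
T² = [[1, 0, 1], [0, 2, 0], [1, 0, 1]]
T³ = [[0, 2, 0], [2, 0, 2], [0, 2, 0]]
T⁴ = [[2, 0, 2], [0, 4, 0], [2, 0, 2]]

0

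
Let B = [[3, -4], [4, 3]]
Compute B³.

[[-117, -44], [44, -117]]

B² = [[-7, -24], [24, -7]]
B³ = [[-117, -44], [44, -117]]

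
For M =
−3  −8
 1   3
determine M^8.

[[1, 0], [0, 1]]

M² = I (check: tr M = 0 and det M = −1), so M^8 = I since 8 is even.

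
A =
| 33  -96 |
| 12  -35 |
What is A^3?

tr A = -2 and det A = -3, so the characteristic polynomial is λ² − (-2)λ + (-3) with roots 1 and -3.
Eigenvectors give P = [[3, -8], [1, -3]] with P⁻¹ = [[3, -8], [1, -3]], and A = P·diag(1, -3)·P⁻¹.
Then A^3 = P·diag(1, -27)·P⁻¹ = [[3, 216], [1, 81]] · [[3, -8], [1, -3]] = [[225, -672], [84, -251]].

[[225, -672], [84, -251]]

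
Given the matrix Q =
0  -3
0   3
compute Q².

[[0, -9], [0, 9]]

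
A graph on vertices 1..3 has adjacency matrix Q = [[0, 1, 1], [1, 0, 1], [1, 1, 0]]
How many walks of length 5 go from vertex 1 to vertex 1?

The number of length-5 walks from vertex 1 to vertex 1 is entry (1,1) of Q⁵, where Q is the adjacency matrix.
Q² = [[2, 1, 1], [1, 2, 1], [1, 1, 2]]
Q³ = [[2, 3, 3], [3, 2, 3], [3, 3, 2]]
Q⁴ = [[6, 5, 5], [5, 6, 5], [5, 5, 6]]
Q⁵ = [[10, 11, 11], [11, 10, 11], [11, 11, 10]]

10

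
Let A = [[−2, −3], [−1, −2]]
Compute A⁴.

[[97, 168], [56, 97]]

A² = [[7, 12], [4, 7]]
A³ = [[−26, −45], [−15, −26]]
A⁴ = [[97, 168], [56, 97]]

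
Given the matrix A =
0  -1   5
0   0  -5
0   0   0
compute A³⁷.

A is strictly triangular, hence nilpotent: A³ = 0, so A³⁷ = 0.

[[0, 0, 0], [0, 0, 0], [0, 0, 0]]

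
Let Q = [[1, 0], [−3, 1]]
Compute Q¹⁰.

[[1, 0], [−30, 1]]

Q = I + N where N = [[0, 0], [−3, 0]] is strictly lower-triangular, so N² = 0.
(I + N)¹⁰ = I + 10·N = [[1, 0], [−30, 1]].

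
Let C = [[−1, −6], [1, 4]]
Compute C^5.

[[−61, −186], [31, 94]]

tr C = 3 and det C = 2, so the characteristic polynomial is λ² − (3)λ + (2) with roots 2 and 1.
Eigenvectors give P = [[−2, −3], [1, 1]] with P⁻¹ = [[1, 3], [−1, −2]], and C = P·diag(2, 1)·P⁻¹.
Then C^5 = P·diag(32, 1)·P⁻¹ = [[−64, −3], [32, 1]] · [[1, 3], [−1, −2]] = [[−61, −186], [31, 94]].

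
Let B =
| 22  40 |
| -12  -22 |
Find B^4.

tr B = 0 and det B = -4, so the characteristic polynomial is λ² − (0)λ + (-4) with roots 2 and -2.
Eigenvectors give P = [[2, 5], [-1, -3]] with P⁻¹ = [[3, 5], [-1, -2]], and B = P·diag(2, -2)·P⁻¹.
Then B^4 = P·diag(16, 16)·P⁻¹ = [[32, 80], [-16, -48]] · [[3, 5], [-1, -2]] = [[16, 0], [0, 16]].

[[16, 0], [0, 16]]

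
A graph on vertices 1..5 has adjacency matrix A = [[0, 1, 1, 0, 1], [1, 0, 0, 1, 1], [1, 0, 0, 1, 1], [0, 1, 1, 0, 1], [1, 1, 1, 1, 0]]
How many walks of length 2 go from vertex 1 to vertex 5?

The number of length-2 walks from vertex 1 to vertex 5 is entry (1,5) of A^2, where A is the adjacency matrix.
A^2 = [[3, 1, 1, 3, 2], [1, 3, 3, 1, 2], [1, 3, 3, 1, 2], [3, 1, 1, 3, 2], [2, 2, 2, 2, 4]]

2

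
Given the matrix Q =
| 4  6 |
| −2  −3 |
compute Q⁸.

[[4, 6], [−2, −3]]

Q² = Q (a projection; rank 1, trace 1), so Q⁸ = Q.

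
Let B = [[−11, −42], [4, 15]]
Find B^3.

tr B = 4 and det B = 3, so the characteristic polynomial is λ² − (4)λ + (3) with roots 1 and 3.
Eigenvectors give P = [[7, −3], [−2, 1]] with P⁻¹ = [[1, 3], [2, 7]], and B = P·diag(1, 3)·P⁻¹.
Then B^3 = P·diag(1, 27)·P⁻¹ = [[7, −81], [−2, 27]] · [[1, 3], [2, 7]] = [[−155, −546], [52, 183]].

[[−155, −546], [52, 183]]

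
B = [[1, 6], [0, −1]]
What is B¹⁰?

[[1, 0], [0, 1]]

B² = I (check: tr B = 0 and det B = −1), so B¹⁰ = I since 10 is even.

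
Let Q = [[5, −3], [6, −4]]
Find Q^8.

tr Q = 1 and det Q = −2, so the characteristic polynomial is λ² − (1)λ + (−2) with roots −1 and 2.
Eigenvectors give P = [[1, 1], [2, 1]] with P⁻¹ = [[−1, 1], [2, −1]], and Q = P·diag(−1, 2)·P⁻¹.
Then Q^8 = P·diag(1, 256)·P⁻¹ = [[1, 256], [2, 256]] · [[−1, 1], [2, −1]] = [[511, −255], [510, −254]].

[[511, −255], [510, −254]]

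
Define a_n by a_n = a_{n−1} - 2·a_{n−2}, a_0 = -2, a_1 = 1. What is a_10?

With companion matrix T = [[1, -2], [1, 0]], [a_n, a_{n−1}]ᵀ = T·[a_{n−1}, a_{n−2}]ᵀ, so [a_10, a_9]ᵀ = T^9·[a_1, a_0]ᵀ.
T^9 = [[-11, 34], [-17, 6]], giving [a_10, a_9]ᵀ = [[-79], [-29]].

-79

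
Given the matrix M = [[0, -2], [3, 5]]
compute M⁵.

tr M = 5 and det M = 6, so the characteristic polynomial is λ² − (5)λ + (6) with roots 3 and 2.
Eigenvectors give P = [[-2, -1], [3, 1]] with P⁻¹ = [[1, 1], [-3, -2]], and M = P·diag(3, 2)·P⁻¹.
Then M⁵ = P·diag(243, 32)·P⁻¹ = [[-486, -32], [729, 32]] · [[1, 1], [-3, -2]] = [[-390, -422], [633, 665]].

[[-390, -422], [633, 665]]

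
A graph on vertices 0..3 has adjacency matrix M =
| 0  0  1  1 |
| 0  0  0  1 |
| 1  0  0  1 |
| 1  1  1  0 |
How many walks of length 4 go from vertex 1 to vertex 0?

4

The number of length-4 walks from vertex 1 to vertex 0 is entry (1,0) of M^4, where M is the adjacency matrix.
M^2 = [[2, 1, 1, 1], [1, 1, 1, 0], [1, 1, 2, 1], [1, 0, 1, 3]]
M^3 = [[2, 1, 3, 4], [1, 0, 1, 3], [3, 1, 2, 4], [4, 3, 4, 2]]
M^4 = [[7, 4, 6, 6], [4, 3, 4, 2], [6, 4, 7, 6], [6, 2, 6, 11]]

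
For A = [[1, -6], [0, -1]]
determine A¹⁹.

A² = I (check: tr A = 0 and det A = -1), so A¹⁹ = A since 19 is odd.

[[1, -6], [0, -1]]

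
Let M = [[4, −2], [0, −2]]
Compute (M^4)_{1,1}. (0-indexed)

16

M^2 = [[16, −4], [0, 4]]
M^3 = [[64, −24], [0, −8]]
M^4 = [[256, −80], [0, 16]]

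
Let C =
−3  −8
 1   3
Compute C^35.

[[−3, −8], [1, 3]]

C² = I (check: tr C = 0 and det C = −1), so C^35 = C since 35 is odd.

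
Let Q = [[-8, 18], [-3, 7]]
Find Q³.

[[-26, 54], [-9, 19]]

tr Q = -1 and det Q = -2, so the characteristic polynomial is λ² − (-1)λ + (-2) with roots 1 and -2.
Eigenvectors give P = [[2, -3], [1, -1]] with P⁻¹ = [[-1, 3], [-1, 2]], and Q = P·diag(1, -2)·P⁻¹.
Then Q³ = P·diag(1, -8)·P⁻¹ = [[2, 24], [1, 8]] · [[-1, 3], [-1, 2]] = [[-26, 54], [-9, 19]].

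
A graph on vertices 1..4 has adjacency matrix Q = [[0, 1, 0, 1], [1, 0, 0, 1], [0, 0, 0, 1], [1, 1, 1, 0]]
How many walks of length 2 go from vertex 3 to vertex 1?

1

The number of length-2 walks from vertex 3 to vertex 1 is entry (3,1) of Q², where Q is the adjacency matrix.
Q² = [[2, 1, 1, 1], [1, 2, 1, 1], [1, 1, 1, 0], [1, 1, 0, 3]]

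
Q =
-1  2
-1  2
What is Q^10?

Q² = Q (a projection; rank 1, trace 1), so Q^10 = Q.

[[-1, 2], [-1, 2]]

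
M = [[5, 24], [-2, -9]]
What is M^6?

[[-2183, -8736], [728, 2913]]

tr M = -4 and det M = 3, so the characteristic polynomial is λ² − (-4)λ + (3) with roots -1 and -3.
Eigenvectors give P = [[4, 3], [-1, -1]] with P⁻¹ = [[1, 3], [-1, -4]], and M = P·diag(-1, -3)·P⁻¹.
Then M^6 = P·diag(1, 729)·P⁻¹ = [[4, 2187], [-1, -729]] · [[1, 3], [-1, -4]] = [[-2183, -8736], [728, 2913]].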